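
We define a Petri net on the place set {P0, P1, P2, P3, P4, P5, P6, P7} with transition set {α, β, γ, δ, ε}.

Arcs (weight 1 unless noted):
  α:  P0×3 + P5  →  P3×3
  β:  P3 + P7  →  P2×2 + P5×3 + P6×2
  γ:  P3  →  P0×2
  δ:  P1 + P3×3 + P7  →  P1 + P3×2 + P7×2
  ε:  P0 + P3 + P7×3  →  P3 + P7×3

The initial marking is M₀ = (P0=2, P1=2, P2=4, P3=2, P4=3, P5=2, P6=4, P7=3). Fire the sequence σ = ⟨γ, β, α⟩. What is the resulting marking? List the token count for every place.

step 1: fire γ:  (P0=2, P1=2, P2=4, P3=2, P4=3, P5=2, P6=4, P7=3) → (P0=4, P1=2, P2=4, P3=1, P4=3, P5=2, P6=4, P7=3)
step 2: fire β:  (P0=4, P1=2, P2=4, P3=1, P4=3, P5=2, P6=4, P7=3) → (P0=4, P1=2, P2=6, P3=0, P4=3, P5=5, P6=6, P7=2)
step 3: fire α:  (P0=4, P1=2, P2=6, P3=0, P4=3, P5=5, P6=6, P7=2) → (P0=1, P1=2, P2=6, P3=3, P4=3, P5=4, P6=6, P7=2)

(P0=1, P1=2, P2=6, P3=3, P4=3, P5=4, P6=6, P7=2)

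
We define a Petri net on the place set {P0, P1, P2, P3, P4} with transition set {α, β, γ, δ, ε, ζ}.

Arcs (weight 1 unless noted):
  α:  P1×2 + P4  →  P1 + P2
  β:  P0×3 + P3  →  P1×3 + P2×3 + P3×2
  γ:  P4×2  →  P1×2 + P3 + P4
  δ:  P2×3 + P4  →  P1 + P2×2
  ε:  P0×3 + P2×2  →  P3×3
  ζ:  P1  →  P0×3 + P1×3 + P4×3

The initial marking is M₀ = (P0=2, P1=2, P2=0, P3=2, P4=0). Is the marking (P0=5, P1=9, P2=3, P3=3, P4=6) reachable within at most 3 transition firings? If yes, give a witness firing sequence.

step 1: fire ζ:  (P0=2, P1=2, P2=0, P3=2, P4=0) → (P0=5, P1=4, P2=0, P3=2, P4=3)
step 2: fire β:  (P0=5, P1=4, P2=0, P3=2, P4=3) → (P0=2, P1=7, P2=3, P3=3, P4=3)
step 3: fire ζ:  (P0=2, P1=7, P2=3, P3=3, P4=3) → (P0=5, P1=9, P2=3, P3=3, P4=6)

YES — reachable via ⟨ζ, β, ζ⟩ (3 firings)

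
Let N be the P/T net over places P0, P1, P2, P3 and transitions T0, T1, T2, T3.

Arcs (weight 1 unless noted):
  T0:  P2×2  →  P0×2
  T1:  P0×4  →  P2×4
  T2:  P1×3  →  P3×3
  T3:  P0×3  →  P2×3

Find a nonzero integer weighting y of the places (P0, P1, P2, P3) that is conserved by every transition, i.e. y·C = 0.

Incidence matrix C (rows=places, cols=transitions):
       T0   T1   T2   T3
   P0   2   -4    0   -3
   P1   0    0   -3    0
   P2  -2    4    0    3
   P3   0    0    3    0

Candidate y = [1, 0, 1, 0]; check y·C column-wise:
  col T0: 1·2 + 1·-2 = 0
  col T1: 1·-4 + 1·4 = 0
  col T2: 1·0 + 0·-3 + 1·0 + 0·3 = 0
  col T3: 1·-3 + 1·3 = 0

y = (P0:1, P1:0, P2:1, P3:0)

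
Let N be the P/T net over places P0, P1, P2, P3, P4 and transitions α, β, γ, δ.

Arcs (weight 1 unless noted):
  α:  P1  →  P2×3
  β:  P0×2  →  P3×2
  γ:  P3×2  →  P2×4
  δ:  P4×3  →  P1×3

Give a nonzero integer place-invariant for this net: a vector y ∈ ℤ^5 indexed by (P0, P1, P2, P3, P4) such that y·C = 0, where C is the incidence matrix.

Incidence matrix C (rows=places, cols=transitions):
        α    β    γ    δ
   P0   0   -2    0    0
   P1  -1    0    0    3
   P2   3    0    4    0
   P3   0    2   -2    0
   P4   0    0    0   -3

Candidate y = [2, 3, 1, 2, 3]; check y·C column-wise:
  col α: 2·0 + 3·-1 + 1·3 + 2·0 + 3·0 = 0
  col β: 2·-2 + 3·0 + 1·0 + 2·2 + 3·0 = 0
  col γ: 2·0 + 3·0 + 1·4 + 2·-2 + 3·0 = 0
  col δ: 2·0 + 3·3 + 1·0 + 2·0 + 3·-3 = 0

y = (P0:2, P1:3, P2:1, P3:2, P4:3)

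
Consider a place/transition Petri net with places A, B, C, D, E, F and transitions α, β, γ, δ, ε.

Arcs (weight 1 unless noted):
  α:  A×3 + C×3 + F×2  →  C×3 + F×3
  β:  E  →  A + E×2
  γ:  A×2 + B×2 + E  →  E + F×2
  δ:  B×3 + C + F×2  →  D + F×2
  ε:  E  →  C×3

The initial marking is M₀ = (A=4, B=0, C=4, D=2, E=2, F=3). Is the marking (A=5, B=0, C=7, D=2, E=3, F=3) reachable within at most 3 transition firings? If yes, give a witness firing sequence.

NO — not reachable within 3 firings

depth 0: 1 marking
depth 1: 4 markings reached so far
depth 2: 9 markings reached so far
depth 3: 15 markings reached so far
target is not among the 15 markings reachable within 3 steps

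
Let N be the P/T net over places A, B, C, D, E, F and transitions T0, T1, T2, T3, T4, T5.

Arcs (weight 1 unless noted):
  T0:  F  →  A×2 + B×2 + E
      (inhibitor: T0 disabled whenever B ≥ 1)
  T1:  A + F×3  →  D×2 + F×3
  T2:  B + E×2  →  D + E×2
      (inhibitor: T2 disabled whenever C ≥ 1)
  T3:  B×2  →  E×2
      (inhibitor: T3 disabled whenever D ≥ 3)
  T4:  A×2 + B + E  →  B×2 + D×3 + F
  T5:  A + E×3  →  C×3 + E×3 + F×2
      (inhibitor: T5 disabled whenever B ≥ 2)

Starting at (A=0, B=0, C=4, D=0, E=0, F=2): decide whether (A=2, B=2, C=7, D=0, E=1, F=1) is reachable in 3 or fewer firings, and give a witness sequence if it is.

NO — not reachable within 3 firings

depth 0: 1 marking
depth 1: 2 markings reached so far
depth 2: 4 markings reached so far
depth 3: 6 markings reached so far
target is not among the 6 markings reachable within 3 steps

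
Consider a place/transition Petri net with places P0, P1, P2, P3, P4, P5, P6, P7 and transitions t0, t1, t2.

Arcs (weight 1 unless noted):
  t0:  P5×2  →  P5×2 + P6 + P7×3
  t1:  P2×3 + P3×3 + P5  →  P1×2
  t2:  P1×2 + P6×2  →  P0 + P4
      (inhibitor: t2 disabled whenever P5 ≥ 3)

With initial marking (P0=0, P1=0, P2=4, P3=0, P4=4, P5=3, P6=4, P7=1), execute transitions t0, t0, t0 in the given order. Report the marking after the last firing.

step 1: fire t0:  (P0=0, P1=0, P2=4, P3=0, P4=4, P5=3, P6=4, P7=1) → (P0=0, P1=0, P2=4, P3=0, P4=4, P5=3, P6=5, P7=4)
step 2: fire t0:  (P0=0, P1=0, P2=4, P3=0, P4=4, P5=3, P6=5, P7=4) → (P0=0, P1=0, P2=4, P3=0, P4=4, P5=3, P6=6, P7=7)
step 3: fire t0:  (P0=0, P1=0, P2=4, P3=0, P4=4, P5=3, P6=6, P7=7) → (P0=0, P1=0, P2=4, P3=0, P4=4, P5=3, P6=7, P7=10)

(P0=0, P1=0, P2=4, P3=0, P4=4, P5=3, P6=7, P7=10)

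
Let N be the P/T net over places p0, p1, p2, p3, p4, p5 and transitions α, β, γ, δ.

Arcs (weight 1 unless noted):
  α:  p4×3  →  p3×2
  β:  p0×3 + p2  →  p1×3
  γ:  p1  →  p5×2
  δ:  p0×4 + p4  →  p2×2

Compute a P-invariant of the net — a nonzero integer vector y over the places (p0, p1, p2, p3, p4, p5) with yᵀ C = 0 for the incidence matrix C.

Incidence matrix C (rows=places, cols=transitions):
        α    β    γ    δ
   p0   0   -3    0   -4
   p1   0    3   -1    0
   p2   0   -1    0    2
   p3   2    0    0    0
   p4  -3    0    0   -1
   p5   0    0    2    0

Candidate y = [1, 0, -3, -15, -10, 0]; check y·C column-wise:
  col α: 1·0 + -3·0 + -15·2 + -10·-3 = 0
  col β: 1·-3 + 0·3 + -3·-1 + -15·0 + -10·0 = 0
  col γ: 1·0 + 0·-1 + -3·0 + -15·0 + -10·0 + 0·2 = 0
  col δ: 1·-4 + -3·2 + -15·0 + -10·-1 = 0

y = (p0:1, p1:0, p2:-3, p3:-15, p4:-10, p5:0)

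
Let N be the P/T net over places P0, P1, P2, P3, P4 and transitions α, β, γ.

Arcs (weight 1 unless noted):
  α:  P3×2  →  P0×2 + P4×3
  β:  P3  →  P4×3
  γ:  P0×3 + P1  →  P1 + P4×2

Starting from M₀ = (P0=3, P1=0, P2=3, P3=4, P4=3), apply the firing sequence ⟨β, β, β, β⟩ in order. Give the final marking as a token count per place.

step 1: fire β:  (P0=3, P1=0, P2=3, P3=4, P4=3) → (P0=3, P1=0, P2=3, P3=3, P4=6)
step 2: fire β:  (P0=3, P1=0, P2=3, P3=3, P4=6) → (P0=3, P1=0, P2=3, P3=2, P4=9)
step 3: fire β:  (P0=3, P1=0, P2=3, P3=2, P4=9) → (P0=3, P1=0, P2=3, P3=1, P4=12)
step 4: fire β:  (P0=3, P1=0, P2=3, P3=1, P4=12) → (P0=3, P1=0, P2=3, P3=0, P4=15)

(P0=3, P1=0, P2=3, P3=0, P4=15)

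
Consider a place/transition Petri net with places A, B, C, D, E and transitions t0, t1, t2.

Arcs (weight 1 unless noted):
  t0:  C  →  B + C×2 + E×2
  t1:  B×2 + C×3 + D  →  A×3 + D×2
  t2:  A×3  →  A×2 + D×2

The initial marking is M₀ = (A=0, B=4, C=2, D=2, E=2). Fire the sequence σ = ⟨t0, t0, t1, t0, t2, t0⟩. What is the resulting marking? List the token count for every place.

step 1: fire t0:  (A=0, B=4, C=2, D=2, E=2) → (A=0, B=5, C=3, D=2, E=4)
step 2: fire t0:  (A=0, B=5, C=3, D=2, E=4) → (A=0, B=6, C=4, D=2, E=6)
step 3: fire t1:  (A=0, B=6, C=4, D=2, E=6) → (A=3, B=4, C=1, D=3, E=6)
step 4: fire t0:  (A=3, B=4, C=1, D=3, E=6) → (A=3, B=5, C=2, D=3, E=8)
step 5: fire t2:  (A=3, B=5, C=2, D=3, E=8) → (A=2, B=5, C=2, D=5, E=8)
step 6: fire t0:  (A=2, B=5, C=2, D=5, E=8) → (A=2, B=6, C=3, D=5, E=10)

(A=2, B=6, C=3, D=5, E=10)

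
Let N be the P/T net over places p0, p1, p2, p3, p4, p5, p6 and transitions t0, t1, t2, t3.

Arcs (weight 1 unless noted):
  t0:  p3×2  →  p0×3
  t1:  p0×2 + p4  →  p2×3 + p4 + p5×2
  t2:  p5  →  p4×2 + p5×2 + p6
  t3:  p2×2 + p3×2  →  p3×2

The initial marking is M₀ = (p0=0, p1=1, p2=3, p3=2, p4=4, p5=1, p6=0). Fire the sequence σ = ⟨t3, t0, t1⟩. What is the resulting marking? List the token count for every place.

step 1: fire t3:  (p0=0, p1=1, p2=3, p3=2, p4=4, p5=1, p6=0) → (p0=0, p1=1, p2=1, p3=2, p4=4, p5=1, p6=0)
step 2: fire t0:  (p0=0, p1=1, p2=1, p3=2, p4=4, p5=1, p6=0) → (p0=3, p1=1, p2=1, p3=0, p4=4, p5=1, p6=0)
step 3: fire t1:  (p0=3, p1=1, p2=1, p3=0, p4=4, p5=1, p6=0) → (p0=1, p1=1, p2=4, p3=0, p4=4, p5=3, p6=0)

(p0=1, p1=1, p2=4, p3=0, p4=4, p5=3, p6=0)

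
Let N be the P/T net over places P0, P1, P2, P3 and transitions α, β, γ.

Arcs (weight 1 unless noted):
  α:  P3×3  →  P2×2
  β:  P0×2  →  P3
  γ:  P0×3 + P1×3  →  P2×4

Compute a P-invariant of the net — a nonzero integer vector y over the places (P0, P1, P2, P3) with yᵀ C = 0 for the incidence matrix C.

Incidence matrix C (rows=places, cols=transitions):
        α    β    γ
   P0   0   -2   -3
   P1   0    0   -3
   P2   2    0    4
   P3  -3    1    0

Candidate y = [1, 3, 3, 2]; check y·C column-wise:
  col α: 1·0 + 3·0 + 3·2 + 2·-3 = 0
  col β: 1·-2 + 3·0 + 3·0 + 2·1 = 0
  col γ: 1·-3 + 3·-3 + 3·4 + 2·0 = 0

y = (P0:1, P1:3, P2:3, P3:2)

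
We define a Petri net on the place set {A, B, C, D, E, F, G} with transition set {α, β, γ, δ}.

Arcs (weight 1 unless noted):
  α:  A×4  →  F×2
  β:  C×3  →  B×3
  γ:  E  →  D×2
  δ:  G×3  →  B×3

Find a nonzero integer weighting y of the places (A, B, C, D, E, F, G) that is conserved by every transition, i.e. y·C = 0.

y = (A:0, B:0, C:0, D:1, E:2, F:0, G:0)

Incidence matrix C (rows=places, cols=transitions):
        α    β    γ    δ
    A  -4    0    0    0
    B   0    3    0    3
    C   0   -3    0    0
    D   0    0    2    0
    E   0    0   -1    0
    F   2    0    0    0
    G   0    0    0   -3

Candidate y = [0, 0, 0, 1, 2, 0, 0]; check y·C column-wise:
  col α: 0·-4 + 1·0 + 2·0 + 0·2 = 0
  col β: 0·3 + 0·-3 + 1·0 + 2·0 = 0
  col γ: 1·2 + 2·-1 = 0
  col δ: 0·3 + 1·0 + 2·0 + 0·-3 = 0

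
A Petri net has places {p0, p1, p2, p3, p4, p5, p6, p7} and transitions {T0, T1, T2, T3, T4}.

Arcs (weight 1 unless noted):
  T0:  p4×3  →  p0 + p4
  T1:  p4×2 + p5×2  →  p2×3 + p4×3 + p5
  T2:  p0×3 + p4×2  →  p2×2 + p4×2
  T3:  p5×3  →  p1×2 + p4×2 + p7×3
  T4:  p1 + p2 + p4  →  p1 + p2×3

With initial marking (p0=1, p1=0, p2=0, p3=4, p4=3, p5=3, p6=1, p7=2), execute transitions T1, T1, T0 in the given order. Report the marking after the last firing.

(p0=2, p1=0, p2=6, p3=4, p4=3, p5=1, p6=1, p7=2)

step 1: fire T1:  (p0=1, p1=0, p2=0, p3=4, p4=3, p5=3, p6=1, p7=2) → (p0=1, p1=0, p2=3, p3=4, p4=4, p5=2, p6=1, p7=2)
step 2: fire T1:  (p0=1, p1=0, p2=3, p3=4, p4=4, p5=2, p6=1, p7=2) → (p0=1, p1=0, p2=6, p3=4, p4=5, p5=1, p6=1, p7=2)
step 3: fire T0:  (p0=1, p1=0, p2=6, p3=4, p4=5, p5=1, p6=1, p7=2) → (p0=2, p1=0, p2=6, p3=4, p4=3, p5=1, p6=1, p7=2)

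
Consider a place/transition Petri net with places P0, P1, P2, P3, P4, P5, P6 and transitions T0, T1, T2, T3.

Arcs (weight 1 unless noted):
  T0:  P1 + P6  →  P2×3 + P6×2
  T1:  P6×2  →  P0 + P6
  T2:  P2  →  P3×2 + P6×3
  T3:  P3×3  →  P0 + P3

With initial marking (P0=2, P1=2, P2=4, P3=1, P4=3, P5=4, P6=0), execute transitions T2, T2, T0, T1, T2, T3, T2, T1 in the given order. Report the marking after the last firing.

(P0=5, P1=1, P2=3, P3=7, P4=3, P5=4, P6=11)

step 1: fire T2:  (P0=2, P1=2, P2=4, P3=1, P4=3, P5=4, P6=0) → (P0=2, P1=2, P2=3, P3=3, P4=3, P5=4, P6=3)
step 2: fire T2:  (P0=2, P1=2, P2=3, P3=3, P4=3, P5=4, P6=3) → (P0=2, P1=2, P2=2, P3=5, P4=3, P5=4, P6=6)
step 3: fire T0:  (P0=2, P1=2, P2=2, P3=5, P4=3, P5=4, P6=6) → (P0=2, P1=1, P2=5, P3=5, P4=3, P5=4, P6=7)
step 4: fire T1:  (P0=2, P1=1, P2=5, P3=5, P4=3, P5=4, P6=7) → (P0=3, P1=1, P2=5, P3=5, P4=3, P5=4, P6=6)
step 5: fire T2:  (P0=3, P1=1, P2=5, P3=5, P4=3, P5=4, P6=6) → (P0=3, P1=1, P2=4, P3=7, P4=3, P5=4, P6=9)
step 6: fire T3:  (P0=3, P1=1, P2=4, P3=7, P4=3, P5=4, P6=9) → (P0=4, P1=1, P2=4, P3=5, P4=3, P5=4, P6=9)
step 7: fire T2:  (P0=4, P1=1, P2=4, P3=5, P4=3, P5=4, P6=9) → (P0=4, P1=1, P2=3, P3=7, P4=3, P5=4, P6=12)
step 8: fire T1:  (P0=4, P1=1, P2=3, P3=7, P4=3, P5=4, P6=12) → (P0=5, P1=1, P2=3, P3=7, P4=3, P5=4, P6=11)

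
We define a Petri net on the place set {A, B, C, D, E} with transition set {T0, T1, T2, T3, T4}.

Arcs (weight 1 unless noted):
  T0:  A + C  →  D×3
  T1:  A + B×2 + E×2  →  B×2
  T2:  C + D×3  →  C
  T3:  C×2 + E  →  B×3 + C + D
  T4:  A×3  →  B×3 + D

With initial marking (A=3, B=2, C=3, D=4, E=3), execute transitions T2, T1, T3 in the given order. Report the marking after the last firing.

step 1: fire T2:  (A=3, B=2, C=3, D=4, E=3) → (A=3, B=2, C=3, D=1, E=3)
step 2: fire T1:  (A=3, B=2, C=3, D=1, E=3) → (A=2, B=2, C=3, D=1, E=1)
step 3: fire T3:  (A=2, B=2, C=3, D=1, E=1) → (A=2, B=5, C=2, D=2, E=0)

(A=2, B=5, C=2, D=2, E=0)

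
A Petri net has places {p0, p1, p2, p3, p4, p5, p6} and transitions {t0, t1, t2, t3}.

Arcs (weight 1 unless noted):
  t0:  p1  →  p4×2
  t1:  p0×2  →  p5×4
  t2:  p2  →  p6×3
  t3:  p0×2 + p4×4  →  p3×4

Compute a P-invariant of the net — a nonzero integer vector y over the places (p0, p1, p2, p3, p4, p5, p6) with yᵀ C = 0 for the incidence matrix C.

y = (p0:0, p1:2, p2:0, p3:1, p4:1, p5:0, p6:0)

Incidence matrix C (rows=places, cols=transitions):
       t0   t1   t2   t3
   p0   0   -2    0   -2
   p1  -1    0    0    0
   p2   0    0   -1    0
   p3   0    0    0    4
   p4   2    0    0   -4
   p5   0    4    0    0
   p6   0    0    3    0

Candidate y = [0, 2, 0, 1, 1, 0, 0]; check y·C column-wise:
  col t0: 2·-1 + 1·0 + 1·2 = 0
  col t1: 0·-2 + 2·0 + 1·0 + 1·0 + 0·4 = 0
  col t2: 2·0 + 0·-1 + 1·0 + 1·0 + 0·3 = 0
  col t3: 0·-2 + 2·0 + 1·4 + 1·-4 = 0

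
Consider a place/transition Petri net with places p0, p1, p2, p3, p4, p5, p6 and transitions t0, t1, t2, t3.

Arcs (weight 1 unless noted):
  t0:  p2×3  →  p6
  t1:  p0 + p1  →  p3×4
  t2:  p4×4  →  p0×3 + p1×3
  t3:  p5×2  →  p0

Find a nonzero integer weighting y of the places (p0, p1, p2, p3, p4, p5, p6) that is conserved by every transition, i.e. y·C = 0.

Incidence matrix C (rows=places, cols=transitions):
       t0   t1   t2   t3
   p0   0   -1    3    1
   p1   0   -1    3    0
   p2  -3    0    0    0
   p3   0    4    0    0
   p4   0    0   -4    0
   p5   0    0    0   -2
   p6   1    0    0    0

Candidate y = [0, 4, 0, 1, 3, 0, 0]; check y·C column-wise:
  col t0: 4·0 + 0·-3 + 1·0 + 3·0 + 0·1 = 0
  col t1: 0·-1 + 4·-1 + 1·4 + 3·0 = 0
  col t2: 0·3 + 4·3 + 1·0 + 3·-4 = 0
  col t3: 0·1 + 4·0 + 1·0 + 3·0 + 0·-2 = 0

y = (p0:0, p1:4, p2:0, p3:1, p4:3, p5:0, p6:0)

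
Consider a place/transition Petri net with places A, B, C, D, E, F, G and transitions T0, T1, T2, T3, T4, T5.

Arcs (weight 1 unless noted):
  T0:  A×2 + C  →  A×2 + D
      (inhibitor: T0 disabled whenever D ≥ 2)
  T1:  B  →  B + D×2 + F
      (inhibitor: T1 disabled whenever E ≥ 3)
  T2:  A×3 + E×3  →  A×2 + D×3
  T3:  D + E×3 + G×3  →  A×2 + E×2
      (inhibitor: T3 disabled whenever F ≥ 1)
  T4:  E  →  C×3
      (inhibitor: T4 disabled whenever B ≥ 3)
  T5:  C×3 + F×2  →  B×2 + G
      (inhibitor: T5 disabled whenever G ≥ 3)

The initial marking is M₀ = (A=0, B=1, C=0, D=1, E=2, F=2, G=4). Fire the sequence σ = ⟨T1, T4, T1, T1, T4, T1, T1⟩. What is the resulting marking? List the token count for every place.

(A=0, B=1, C=6, D=11, E=0, F=7, G=4)

step 1: fire T1:  (A=0, B=1, C=0, D=1, E=2, F=2, G=4) → (A=0, B=1, C=0, D=3, E=2, F=3, G=4)
step 2: fire T4:  (A=0, B=1, C=0, D=3, E=2, F=3, G=4) → (A=0, B=1, C=3, D=3, E=1, F=3, G=4)
step 3: fire T1:  (A=0, B=1, C=3, D=3, E=1, F=3, G=4) → (A=0, B=1, C=3, D=5, E=1, F=4, G=4)
step 4: fire T1:  (A=0, B=1, C=3, D=5, E=1, F=4, G=4) → (A=0, B=1, C=3, D=7, E=1, F=5, G=4)
step 5: fire T4:  (A=0, B=1, C=3, D=7, E=1, F=5, G=4) → (A=0, B=1, C=6, D=7, E=0, F=5, G=4)
step 6: fire T1:  (A=0, B=1, C=6, D=7, E=0, F=5, G=4) → (A=0, B=1, C=6, D=9, E=0, F=6, G=4)
step 7: fire T1:  (A=0, B=1, C=6, D=9, E=0, F=6, G=4) → (A=0, B=1, C=6, D=11, E=0, F=7, G=4)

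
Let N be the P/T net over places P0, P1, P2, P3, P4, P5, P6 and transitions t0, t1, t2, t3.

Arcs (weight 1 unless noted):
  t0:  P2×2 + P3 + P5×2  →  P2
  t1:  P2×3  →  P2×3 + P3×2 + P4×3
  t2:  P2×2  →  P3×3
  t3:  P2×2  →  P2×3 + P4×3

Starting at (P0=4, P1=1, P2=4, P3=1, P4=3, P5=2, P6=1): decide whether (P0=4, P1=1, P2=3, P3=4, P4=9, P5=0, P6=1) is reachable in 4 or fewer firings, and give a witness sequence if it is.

YES — reachable via ⟨t0, t1, t1⟩ (3 firings)

step 1: fire t0:  (P0=4, P1=1, P2=4, P3=1, P4=3, P5=2, P6=1) → (P0=4, P1=1, P2=3, P3=0, P4=3, P5=0, P6=1)
step 2: fire t1:  (P0=4, P1=1, P2=3, P3=0, P4=3, P5=0, P6=1) → (P0=4, P1=1, P2=3, P3=2, P4=6, P5=0, P6=1)
step 3: fire t1:  (P0=4, P1=1, P2=3, P3=2, P4=6, P5=0, P6=1) → (P0=4, P1=1, P2=3, P3=4, P4=9, P5=0, P6=1)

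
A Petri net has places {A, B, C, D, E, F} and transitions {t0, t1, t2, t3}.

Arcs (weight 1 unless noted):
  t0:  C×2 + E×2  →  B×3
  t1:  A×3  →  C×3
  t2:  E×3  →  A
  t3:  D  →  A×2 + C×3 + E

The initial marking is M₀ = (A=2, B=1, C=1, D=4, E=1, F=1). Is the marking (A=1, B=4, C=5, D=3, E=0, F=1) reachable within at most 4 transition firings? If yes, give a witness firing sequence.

step 1: fire t3:  (A=2, B=1, C=1, D=4, E=1, F=1) → (A=4, B=1, C=4, D=3, E=2, F=1)
step 2: fire t0:  (A=4, B=1, C=4, D=3, E=2, F=1) → (A=4, B=4, C=2, D=3, E=0, F=1)
step 3: fire t1:  (A=4, B=4, C=2, D=3, E=0, F=1) → (A=1, B=4, C=5, D=3, E=0, F=1)

YES — reachable via ⟨t3, t0, t1⟩ (3 firings)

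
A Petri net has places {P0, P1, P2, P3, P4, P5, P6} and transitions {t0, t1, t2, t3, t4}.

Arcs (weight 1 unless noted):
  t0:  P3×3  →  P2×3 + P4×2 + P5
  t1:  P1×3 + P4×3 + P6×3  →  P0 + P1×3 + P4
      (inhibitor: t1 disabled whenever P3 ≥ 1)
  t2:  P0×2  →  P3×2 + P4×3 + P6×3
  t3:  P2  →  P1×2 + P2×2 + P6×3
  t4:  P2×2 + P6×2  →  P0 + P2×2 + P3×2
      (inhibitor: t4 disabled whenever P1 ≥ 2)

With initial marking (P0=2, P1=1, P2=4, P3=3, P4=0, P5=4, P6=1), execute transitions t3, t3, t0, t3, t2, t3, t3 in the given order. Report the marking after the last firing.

(P0=0, P1=11, P2=12, P3=2, P4=5, P5=5, P6=19)

step 1: fire t3:  (P0=2, P1=1, P2=4, P3=3, P4=0, P5=4, P6=1) → (P0=2, P1=3, P2=5, P3=3, P4=0, P5=4, P6=4)
step 2: fire t3:  (P0=2, P1=3, P2=5, P3=3, P4=0, P5=4, P6=4) → (P0=2, P1=5, P2=6, P3=3, P4=0, P5=4, P6=7)
step 3: fire t0:  (P0=2, P1=5, P2=6, P3=3, P4=0, P5=4, P6=7) → (P0=2, P1=5, P2=9, P3=0, P4=2, P5=5, P6=7)
step 4: fire t3:  (P0=2, P1=5, P2=9, P3=0, P4=2, P5=5, P6=7) → (P0=2, P1=7, P2=10, P3=0, P4=2, P5=5, P6=10)
step 5: fire t2:  (P0=2, P1=7, P2=10, P3=0, P4=2, P5=5, P6=10) → (P0=0, P1=7, P2=10, P3=2, P4=5, P5=5, P6=13)
step 6: fire t3:  (P0=0, P1=7, P2=10, P3=2, P4=5, P5=5, P6=13) → (P0=0, P1=9, P2=11, P3=2, P4=5, P5=5, P6=16)
step 7: fire t3:  (P0=0, P1=9, P2=11, P3=2, P4=5, P5=5, P6=16) → (P0=0, P1=11, P2=12, P3=2, P4=5, P5=5, P6=19)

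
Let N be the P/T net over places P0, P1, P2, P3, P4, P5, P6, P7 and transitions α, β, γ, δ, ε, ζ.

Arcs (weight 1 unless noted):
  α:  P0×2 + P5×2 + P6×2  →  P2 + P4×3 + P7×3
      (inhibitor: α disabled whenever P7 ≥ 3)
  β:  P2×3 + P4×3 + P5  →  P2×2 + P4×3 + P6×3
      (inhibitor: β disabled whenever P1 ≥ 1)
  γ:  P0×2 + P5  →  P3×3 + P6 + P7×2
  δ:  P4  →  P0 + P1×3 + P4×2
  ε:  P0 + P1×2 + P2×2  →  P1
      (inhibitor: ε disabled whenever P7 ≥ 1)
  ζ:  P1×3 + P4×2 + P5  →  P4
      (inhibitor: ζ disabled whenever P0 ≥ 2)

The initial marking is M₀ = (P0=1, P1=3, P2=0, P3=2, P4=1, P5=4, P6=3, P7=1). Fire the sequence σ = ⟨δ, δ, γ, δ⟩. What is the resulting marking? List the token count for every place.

step 1: fire δ:  (P0=1, P1=3, P2=0, P3=2, P4=1, P5=4, P6=3, P7=1) → (P0=2, P1=6, P2=0, P3=2, P4=2, P5=4, P6=3, P7=1)
step 2: fire δ:  (P0=2, P1=6, P2=0, P3=2, P4=2, P5=4, P6=3, P7=1) → (P0=3, P1=9, P2=0, P3=2, P4=3, P5=4, P6=3, P7=1)
step 3: fire γ:  (P0=3, P1=9, P2=0, P3=2, P4=3, P5=4, P6=3, P7=1) → (P0=1, P1=9, P2=0, P3=5, P4=3, P5=3, P6=4, P7=3)
step 4: fire δ:  (P0=1, P1=9, P2=0, P3=5, P4=3, P5=3, P6=4, P7=3) → (P0=2, P1=12, P2=0, P3=5, P4=4, P5=3, P6=4, P7=3)

(P0=2, P1=12, P2=0, P3=5, P4=4, P5=3, P6=4, P7=3)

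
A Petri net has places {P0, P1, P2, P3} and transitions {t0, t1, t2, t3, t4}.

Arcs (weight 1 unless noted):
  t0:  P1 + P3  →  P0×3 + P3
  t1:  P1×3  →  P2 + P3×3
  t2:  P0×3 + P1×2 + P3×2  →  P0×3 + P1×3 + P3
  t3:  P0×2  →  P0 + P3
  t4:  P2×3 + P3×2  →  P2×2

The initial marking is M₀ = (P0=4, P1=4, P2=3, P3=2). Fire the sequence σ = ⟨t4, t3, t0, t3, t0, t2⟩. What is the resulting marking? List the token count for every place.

(P0=8, P1=3, P2=2, P3=1)

step 1: fire t4:  (P0=4, P1=4, P2=3, P3=2) → (P0=4, P1=4, P2=2, P3=0)
step 2: fire t3:  (P0=4, P1=4, P2=2, P3=0) → (P0=3, P1=4, P2=2, P3=1)
step 3: fire t0:  (P0=3, P1=4, P2=2, P3=1) → (P0=6, P1=3, P2=2, P3=1)
step 4: fire t3:  (P0=6, P1=3, P2=2, P3=1) → (P0=5, P1=3, P2=2, P3=2)
step 5: fire t0:  (P0=5, P1=3, P2=2, P3=2) → (P0=8, P1=2, P2=2, P3=2)
step 6: fire t2:  (P0=8, P1=2, P2=2, P3=2) → (P0=8, P1=3, P2=2, P3=1)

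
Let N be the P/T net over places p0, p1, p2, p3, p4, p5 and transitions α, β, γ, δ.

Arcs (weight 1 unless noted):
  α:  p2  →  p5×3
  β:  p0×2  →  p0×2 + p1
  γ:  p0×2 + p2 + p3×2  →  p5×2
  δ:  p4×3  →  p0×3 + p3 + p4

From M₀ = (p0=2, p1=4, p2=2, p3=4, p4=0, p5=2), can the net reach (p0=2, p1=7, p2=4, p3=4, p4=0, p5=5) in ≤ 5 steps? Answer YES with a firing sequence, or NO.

depth 0: 1 marking
depth 1: 4 markings reached so far
depth 2: 9 markings reached so far
depth 3: 14 markings reached so far
depth 4: 19 markings reached so far
depth 5: 24 markings reached so far
target is not among the 24 markings reachable within 5 steps

NO — not reachable within 5 firings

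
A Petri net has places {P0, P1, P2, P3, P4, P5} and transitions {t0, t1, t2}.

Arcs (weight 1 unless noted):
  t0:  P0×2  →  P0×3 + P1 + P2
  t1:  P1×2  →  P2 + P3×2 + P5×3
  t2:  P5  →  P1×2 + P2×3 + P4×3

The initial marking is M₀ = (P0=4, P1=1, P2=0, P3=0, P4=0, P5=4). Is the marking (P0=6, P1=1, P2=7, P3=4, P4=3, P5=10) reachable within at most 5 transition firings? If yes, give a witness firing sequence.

NO — not reachable within 5 firings

depth 0: 1 marking
depth 1: 3 markings reached so far
depth 2: 8 markings reached so far
depth 3: 15 markings reached so far
depth 4: 26 markings reached so far
depth 5: 40 markings reached so far
target is not among the 40 markings reachable within 5 steps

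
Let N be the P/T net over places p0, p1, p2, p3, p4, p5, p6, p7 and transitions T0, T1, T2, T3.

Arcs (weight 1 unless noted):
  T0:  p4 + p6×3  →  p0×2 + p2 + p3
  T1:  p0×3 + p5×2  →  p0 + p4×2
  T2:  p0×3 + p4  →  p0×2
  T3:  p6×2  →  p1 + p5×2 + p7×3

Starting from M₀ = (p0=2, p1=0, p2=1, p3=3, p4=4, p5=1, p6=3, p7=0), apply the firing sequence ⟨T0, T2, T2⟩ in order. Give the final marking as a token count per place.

step 1: fire T0:  (p0=2, p1=0, p2=1, p3=3, p4=4, p5=1, p6=3, p7=0) → (p0=4, p1=0, p2=2, p3=4, p4=3, p5=1, p6=0, p7=0)
step 2: fire T2:  (p0=4, p1=0, p2=2, p3=4, p4=3, p5=1, p6=0, p7=0) → (p0=3, p1=0, p2=2, p3=4, p4=2, p5=1, p6=0, p7=0)
step 3: fire T2:  (p0=3, p1=0, p2=2, p3=4, p4=2, p5=1, p6=0, p7=0) → (p0=2, p1=0, p2=2, p3=4, p4=1, p5=1, p6=0, p7=0)

(p0=2, p1=0, p2=2, p3=4, p4=1, p5=1, p6=0, p7=0)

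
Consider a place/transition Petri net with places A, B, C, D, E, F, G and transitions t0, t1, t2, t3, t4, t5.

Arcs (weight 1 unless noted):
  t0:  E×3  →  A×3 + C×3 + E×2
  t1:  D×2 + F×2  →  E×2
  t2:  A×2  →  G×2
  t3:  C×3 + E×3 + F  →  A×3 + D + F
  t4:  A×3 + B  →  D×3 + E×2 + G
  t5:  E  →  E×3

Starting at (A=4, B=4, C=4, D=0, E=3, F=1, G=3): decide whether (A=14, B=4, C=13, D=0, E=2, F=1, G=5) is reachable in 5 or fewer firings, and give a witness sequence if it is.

NO — not reachable within 5 firings

depth 0: 1 marking
depth 1: 6 markings reached so far
depth 2: 16 markings reached so far
depth 3: 36 markings reached so far
depth 4: 70 markings reached so far
depth 5: 121 markings reached so far
target is not among the 121 markings reachable within 5 steps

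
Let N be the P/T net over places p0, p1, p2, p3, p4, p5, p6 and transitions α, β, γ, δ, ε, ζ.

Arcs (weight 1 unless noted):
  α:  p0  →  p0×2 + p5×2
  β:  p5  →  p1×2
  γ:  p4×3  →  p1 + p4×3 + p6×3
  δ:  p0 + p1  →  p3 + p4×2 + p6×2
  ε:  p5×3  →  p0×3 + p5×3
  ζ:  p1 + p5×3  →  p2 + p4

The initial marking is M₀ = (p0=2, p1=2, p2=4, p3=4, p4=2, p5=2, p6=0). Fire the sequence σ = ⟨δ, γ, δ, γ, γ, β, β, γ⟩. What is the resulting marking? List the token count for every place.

step 1: fire δ:  (p0=2, p1=2, p2=4, p3=4, p4=2, p5=2, p6=0) → (p0=1, p1=1, p2=4, p3=5, p4=4, p5=2, p6=2)
step 2: fire γ:  (p0=1, p1=1, p2=4, p3=5, p4=4, p5=2, p6=2) → (p0=1, p1=2, p2=4, p3=5, p4=4, p5=2, p6=5)
step 3: fire δ:  (p0=1, p1=2, p2=4, p3=5, p4=4, p5=2, p6=5) → (p0=0, p1=1, p2=4, p3=6, p4=6, p5=2, p6=7)
step 4: fire γ:  (p0=0, p1=1, p2=4, p3=6, p4=6, p5=2, p6=7) → (p0=0, p1=2, p2=4, p3=6, p4=6, p5=2, p6=10)
step 5: fire γ:  (p0=0, p1=2, p2=4, p3=6, p4=6, p5=2, p6=10) → (p0=0, p1=3, p2=4, p3=6, p4=6, p5=2, p6=13)
step 6: fire β:  (p0=0, p1=3, p2=4, p3=6, p4=6, p5=2, p6=13) → (p0=0, p1=5, p2=4, p3=6, p4=6, p5=1, p6=13)
step 7: fire β:  (p0=0, p1=5, p2=4, p3=6, p4=6, p5=1, p6=13) → (p0=0, p1=7, p2=4, p3=6, p4=6, p5=0, p6=13)
step 8: fire γ:  (p0=0, p1=7, p2=4, p3=6, p4=6, p5=0, p6=13) → (p0=0, p1=8, p2=4, p3=6, p4=6, p5=0, p6=16)

(p0=0, p1=8, p2=4, p3=6, p4=6, p5=0, p6=16)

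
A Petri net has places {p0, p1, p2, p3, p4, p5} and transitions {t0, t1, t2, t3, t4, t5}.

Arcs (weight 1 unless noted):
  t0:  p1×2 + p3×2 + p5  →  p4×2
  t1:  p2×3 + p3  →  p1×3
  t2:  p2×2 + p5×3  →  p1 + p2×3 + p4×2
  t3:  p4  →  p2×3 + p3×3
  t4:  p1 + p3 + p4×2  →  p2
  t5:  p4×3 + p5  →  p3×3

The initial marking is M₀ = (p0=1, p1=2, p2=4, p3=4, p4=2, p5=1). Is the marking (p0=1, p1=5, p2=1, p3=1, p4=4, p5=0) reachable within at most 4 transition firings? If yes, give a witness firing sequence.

NO — not reachable within 4 firings

depth 0: 1 marking
depth 1: 5 markings reached so far
depth 2: 10 markings reached so far
depth 3: 15 markings reached so far
depth 4: 20 markings reached so far
target is not among the 20 markings reachable within 4 steps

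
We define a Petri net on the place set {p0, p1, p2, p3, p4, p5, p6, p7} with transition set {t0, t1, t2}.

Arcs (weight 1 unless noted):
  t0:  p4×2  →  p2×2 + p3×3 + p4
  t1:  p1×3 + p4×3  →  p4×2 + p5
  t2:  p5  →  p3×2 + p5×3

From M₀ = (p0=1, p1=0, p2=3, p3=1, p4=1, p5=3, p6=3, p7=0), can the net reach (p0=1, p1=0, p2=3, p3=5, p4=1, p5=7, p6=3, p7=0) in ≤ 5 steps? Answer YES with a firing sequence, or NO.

step 1: fire t2:  (p0=1, p1=0, p2=3, p3=1, p4=1, p5=3, p6=3, p7=0) → (p0=1, p1=0, p2=3, p3=3, p4=1, p5=5, p6=3, p7=0)
step 2: fire t2:  (p0=1, p1=0, p2=3, p3=3, p4=1, p5=5, p6=3, p7=0) → (p0=1, p1=0, p2=3, p3=5, p4=1, p5=7, p6=3, p7=0)

YES — reachable via ⟨t2, t2⟩ (2 firings)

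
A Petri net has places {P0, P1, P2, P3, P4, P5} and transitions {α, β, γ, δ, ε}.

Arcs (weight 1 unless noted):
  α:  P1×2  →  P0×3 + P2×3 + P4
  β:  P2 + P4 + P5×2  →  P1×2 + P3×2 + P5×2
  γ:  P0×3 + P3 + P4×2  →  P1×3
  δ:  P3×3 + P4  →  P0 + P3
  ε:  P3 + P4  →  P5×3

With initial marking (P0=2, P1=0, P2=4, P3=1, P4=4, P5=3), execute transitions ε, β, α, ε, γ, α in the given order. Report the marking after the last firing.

step 1: fire ε:  (P0=2, P1=0, P2=4, P3=1, P4=4, P5=3) → (P0=2, P1=0, P2=4, P3=0, P4=3, P5=6)
step 2: fire β:  (P0=2, P1=0, P2=4, P3=0, P4=3, P5=6) → (P0=2, P1=2, P2=3, P3=2, P4=2, P5=6)
step 3: fire α:  (P0=2, P1=2, P2=3, P3=2, P4=2, P5=6) → (P0=5, P1=0, P2=6, P3=2, P4=3, P5=6)
step 4: fire ε:  (P0=5, P1=0, P2=6, P3=2, P4=3, P5=6) → (P0=5, P1=0, P2=6, P3=1, P4=2, P5=9)
step 5: fire γ:  (P0=5, P1=0, P2=6, P3=1, P4=2, P5=9) → (P0=2, P1=3, P2=6, P3=0, P4=0, P5=9)
step 6: fire α:  (P0=2, P1=3, P2=6, P3=0, P4=0, P5=9) → (P0=5, P1=1, P2=9, P3=0, P4=1, P5=9)

(P0=5, P1=1, P2=9, P3=0, P4=1, P5=9)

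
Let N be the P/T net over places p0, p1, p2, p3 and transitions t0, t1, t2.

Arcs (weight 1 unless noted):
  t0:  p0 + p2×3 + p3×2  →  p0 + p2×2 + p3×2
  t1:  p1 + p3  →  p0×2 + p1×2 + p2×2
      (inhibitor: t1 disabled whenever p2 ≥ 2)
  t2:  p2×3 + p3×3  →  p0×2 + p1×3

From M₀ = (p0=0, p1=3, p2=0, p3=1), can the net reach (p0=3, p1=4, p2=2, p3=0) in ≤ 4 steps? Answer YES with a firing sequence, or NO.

depth 0: 1 marking
depth 1: 2 markings reached so far
depth 2: 2 markings reached so far
(frontier empty at depth 2; search complete)
target is not among the 2 markings reachable within 4 steps

NO — not reachable within 4 firings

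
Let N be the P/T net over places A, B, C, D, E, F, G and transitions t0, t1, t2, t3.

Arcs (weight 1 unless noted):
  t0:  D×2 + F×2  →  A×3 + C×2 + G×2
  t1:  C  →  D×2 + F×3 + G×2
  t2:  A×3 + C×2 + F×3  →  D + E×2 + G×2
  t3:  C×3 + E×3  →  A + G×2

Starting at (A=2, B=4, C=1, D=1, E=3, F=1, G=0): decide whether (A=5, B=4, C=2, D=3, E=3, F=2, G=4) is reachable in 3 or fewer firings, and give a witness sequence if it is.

NO — not reachable within 3 firings

depth 0: 1 marking
depth 1: 2 markings reached so far
depth 2: 3 markings reached so far
depth 3: 4 markings reached so far
target is not among the 4 markings reachable within 3 steps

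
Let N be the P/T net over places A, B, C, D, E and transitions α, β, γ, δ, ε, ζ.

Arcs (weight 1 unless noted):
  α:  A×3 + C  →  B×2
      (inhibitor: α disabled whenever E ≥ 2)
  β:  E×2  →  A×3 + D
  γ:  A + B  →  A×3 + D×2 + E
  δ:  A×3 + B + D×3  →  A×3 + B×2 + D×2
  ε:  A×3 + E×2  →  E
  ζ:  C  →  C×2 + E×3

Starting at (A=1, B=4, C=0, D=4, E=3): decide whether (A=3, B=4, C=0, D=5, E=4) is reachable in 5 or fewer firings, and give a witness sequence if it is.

step 1: fire γ:  (A=1, B=4, C=0, D=4, E=3) → (A=3, B=3, C=0, D=6, E=4)
step 2: fire δ:  (A=3, B=3, C=0, D=6, E=4) → (A=3, B=4, C=0, D=5, E=4)

YES — reachable via ⟨γ, δ⟩ (2 firings)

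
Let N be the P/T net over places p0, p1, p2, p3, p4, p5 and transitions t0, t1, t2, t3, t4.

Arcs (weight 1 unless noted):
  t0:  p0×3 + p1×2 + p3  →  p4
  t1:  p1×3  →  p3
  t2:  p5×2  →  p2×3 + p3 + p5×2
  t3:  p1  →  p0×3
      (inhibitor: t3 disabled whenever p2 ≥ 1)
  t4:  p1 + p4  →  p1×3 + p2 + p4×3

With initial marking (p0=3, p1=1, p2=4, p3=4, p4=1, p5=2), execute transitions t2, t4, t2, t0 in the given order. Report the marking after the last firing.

(p0=0, p1=1, p2=11, p3=5, p4=4, p5=2)

step 1: fire t2:  (p0=3, p1=1, p2=4, p3=4, p4=1, p5=2) → (p0=3, p1=1, p2=7, p3=5, p4=1, p5=2)
step 2: fire t4:  (p0=3, p1=1, p2=7, p3=5, p4=1, p5=2) → (p0=3, p1=3, p2=8, p3=5, p4=3, p5=2)
step 3: fire t2:  (p0=3, p1=3, p2=8, p3=5, p4=3, p5=2) → (p0=3, p1=3, p2=11, p3=6, p4=3, p5=2)
step 4: fire t0:  (p0=3, p1=3, p2=11, p3=6, p4=3, p5=2) → (p0=0, p1=1, p2=11, p3=5, p4=4, p5=2)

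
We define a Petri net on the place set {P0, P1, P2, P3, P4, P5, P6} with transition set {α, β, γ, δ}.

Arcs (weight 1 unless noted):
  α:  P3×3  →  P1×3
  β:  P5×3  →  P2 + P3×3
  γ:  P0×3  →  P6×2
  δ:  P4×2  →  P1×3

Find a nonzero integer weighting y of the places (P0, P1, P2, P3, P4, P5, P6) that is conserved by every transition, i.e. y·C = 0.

Incidence matrix C (rows=places, cols=transitions):
        α    β    γ    δ
   P0   0    0   -3    0
   P1   3    0    0    3
   P2   0    1    0    0
   P3  -3    3    0    0
   P4   0    0    0   -2
   P5   0   -3    0    0
   P6   0    0    2    0

Candidate y = [0, 2, -6, 2, 3, 0, 0]; check y·C column-wise:
  col α: 2·3 + -6·0 + 2·-3 + 3·0 = 0
  col β: 2·0 + -6·1 + 2·3 + 3·0 + 0·-3 = 0
  col γ: 0·-3 + 2·0 + -6·0 + 2·0 + 3·0 + 0·2 = 0
  col δ: 2·3 + -6·0 + 2·0 + 3·-2 = 0

y = (P0:0, P1:2, P2:-6, P3:2, P4:3, P5:0, P6:0)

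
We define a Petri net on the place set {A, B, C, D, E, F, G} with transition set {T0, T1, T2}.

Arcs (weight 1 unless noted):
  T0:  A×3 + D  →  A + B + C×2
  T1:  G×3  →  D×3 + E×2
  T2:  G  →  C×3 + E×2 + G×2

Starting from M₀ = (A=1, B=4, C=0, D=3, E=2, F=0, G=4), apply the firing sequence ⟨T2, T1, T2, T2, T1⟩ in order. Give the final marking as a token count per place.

(A=1, B=4, C=9, D=9, E=12, F=0, G=1)

step 1: fire T2:  (A=1, B=4, C=0, D=3, E=2, F=0, G=4) → (A=1, B=4, C=3, D=3, E=4, F=0, G=5)
step 2: fire T1:  (A=1, B=4, C=3, D=3, E=4, F=0, G=5) → (A=1, B=4, C=3, D=6, E=6, F=0, G=2)
step 3: fire T2:  (A=1, B=4, C=3, D=6, E=6, F=0, G=2) → (A=1, B=4, C=6, D=6, E=8, F=0, G=3)
step 4: fire T2:  (A=1, B=4, C=6, D=6, E=8, F=0, G=3) → (A=1, B=4, C=9, D=6, E=10, F=0, G=4)
step 5: fire T1:  (A=1, B=4, C=9, D=6, E=10, F=0, G=4) → (A=1, B=4, C=9, D=9, E=12, F=0, G=1)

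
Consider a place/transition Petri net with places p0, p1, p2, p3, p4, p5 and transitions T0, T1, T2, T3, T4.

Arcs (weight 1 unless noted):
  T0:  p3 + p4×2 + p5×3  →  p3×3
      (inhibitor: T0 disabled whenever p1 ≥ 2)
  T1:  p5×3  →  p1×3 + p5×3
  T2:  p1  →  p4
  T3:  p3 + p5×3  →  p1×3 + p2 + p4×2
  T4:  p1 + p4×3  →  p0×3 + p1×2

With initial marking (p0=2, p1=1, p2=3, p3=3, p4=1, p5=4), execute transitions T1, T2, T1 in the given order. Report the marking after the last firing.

(p0=2, p1=6, p2=3, p3=3, p4=2, p5=4)

step 1: fire T1:  (p0=2, p1=1, p2=3, p3=3, p4=1, p5=4) → (p0=2, p1=4, p2=3, p3=3, p4=1, p5=4)
step 2: fire T2:  (p0=2, p1=4, p2=3, p3=3, p4=1, p5=4) → (p0=2, p1=3, p2=3, p3=3, p4=2, p5=4)
step 3: fire T1:  (p0=2, p1=3, p2=3, p3=3, p4=2, p5=4) → (p0=2, p1=6, p2=3, p3=3, p4=2, p5=4)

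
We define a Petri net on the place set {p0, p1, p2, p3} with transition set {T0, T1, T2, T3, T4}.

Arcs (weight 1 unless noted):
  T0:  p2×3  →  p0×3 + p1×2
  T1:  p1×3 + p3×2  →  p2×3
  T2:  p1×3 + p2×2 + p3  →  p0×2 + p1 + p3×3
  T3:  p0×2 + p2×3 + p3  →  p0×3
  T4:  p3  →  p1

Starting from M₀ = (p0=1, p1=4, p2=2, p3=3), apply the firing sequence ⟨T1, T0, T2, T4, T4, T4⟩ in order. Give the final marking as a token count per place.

(p0=6, p1=4, p2=0, p3=0)

step 1: fire T1:  (p0=1, p1=4, p2=2, p3=3) → (p0=1, p1=1, p2=5, p3=1)
step 2: fire T0:  (p0=1, p1=1, p2=5, p3=1) → (p0=4, p1=3, p2=2, p3=1)
step 3: fire T2:  (p0=4, p1=3, p2=2, p3=1) → (p0=6, p1=1, p2=0, p3=3)
step 4: fire T4:  (p0=6, p1=1, p2=0, p3=3) → (p0=6, p1=2, p2=0, p3=2)
step 5: fire T4:  (p0=6, p1=2, p2=0, p3=2) → (p0=6, p1=3, p2=0, p3=1)
step 6: fire T4:  (p0=6, p1=3, p2=0, p3=1) → (p0=6, p1=4, p2=0, p3=0)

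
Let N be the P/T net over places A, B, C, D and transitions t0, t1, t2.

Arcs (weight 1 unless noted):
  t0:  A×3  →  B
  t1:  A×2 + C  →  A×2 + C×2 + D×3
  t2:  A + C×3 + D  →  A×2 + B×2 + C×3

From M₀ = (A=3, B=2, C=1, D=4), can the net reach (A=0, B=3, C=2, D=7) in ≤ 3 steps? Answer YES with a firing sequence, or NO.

YES — reachable via ⟨t1, t0⟩ (2 firings)

step 1: fire t1:  (A=3, B=2, C=1, D=4) → (A=3, B=2, C=2, D=7)
step 2: fire t0:  (A=3, B=2, C=2, D=7) → (A=0, B=3, C=2, D=7)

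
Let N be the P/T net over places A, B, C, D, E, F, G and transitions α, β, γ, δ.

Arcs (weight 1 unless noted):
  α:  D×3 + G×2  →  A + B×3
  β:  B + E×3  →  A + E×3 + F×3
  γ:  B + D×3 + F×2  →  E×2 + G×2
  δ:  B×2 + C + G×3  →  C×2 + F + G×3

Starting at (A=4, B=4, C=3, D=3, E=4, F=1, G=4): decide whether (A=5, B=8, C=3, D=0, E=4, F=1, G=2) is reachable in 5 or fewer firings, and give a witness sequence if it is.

NO — not reachable within 5 firings

depth 0: 1 marking
depth 1: 4 markings reached so far
depth 2: 11 markings reached so far
depth 3: 18 markings reached so far
depth 4: 23 markings reached so far
depth 5: 26 markings reached so far
target is not among the 26 markings reachable within 5 steps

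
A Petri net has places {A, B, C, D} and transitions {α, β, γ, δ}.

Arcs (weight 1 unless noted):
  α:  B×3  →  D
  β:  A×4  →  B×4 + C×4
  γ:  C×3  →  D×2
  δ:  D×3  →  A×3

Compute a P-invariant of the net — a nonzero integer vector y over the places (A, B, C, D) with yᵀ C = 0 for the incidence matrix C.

Incidence matrix C (rows=places, cols=transitions):
        α    β    γ    δ
    A   0   -4    0    3
    B  -3    4    0    0
    C   0    4   -3    0
    D   1    0    2   -3

Candidate y = [3, 1, 2, 3]; check y·C column-wise:
  col α: 3·0 + 1·-3 + 2·0 + 3·1 = 0
  col β: 3·-4 + 1·4 + 2·4 + 3·0 = 0
  col γ: 3·0 + 1·0 + 2·-3 + 3·2 = 0
  col δ: 3·3 + 1·0 + 2·0 + 3·-3 = 0

y = (A:3, B:1, C:2, D:3)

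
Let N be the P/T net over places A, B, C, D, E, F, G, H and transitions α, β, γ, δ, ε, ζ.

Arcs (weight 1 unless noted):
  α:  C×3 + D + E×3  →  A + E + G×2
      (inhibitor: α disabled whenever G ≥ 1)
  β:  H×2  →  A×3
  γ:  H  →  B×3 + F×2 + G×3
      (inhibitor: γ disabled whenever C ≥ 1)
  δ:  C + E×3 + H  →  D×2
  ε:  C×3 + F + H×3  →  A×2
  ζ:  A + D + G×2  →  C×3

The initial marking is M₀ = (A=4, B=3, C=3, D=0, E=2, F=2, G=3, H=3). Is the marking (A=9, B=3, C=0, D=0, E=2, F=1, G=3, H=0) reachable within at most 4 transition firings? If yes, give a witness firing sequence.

depth 0: 1 marking
depth 1: 3 markings reached so far
depth 2: 3 markings reached so far
(frontier empty at depth 2; search complete)
target is not among the 3 markings reachable within 4 steps

NO — not reachable within 4 firings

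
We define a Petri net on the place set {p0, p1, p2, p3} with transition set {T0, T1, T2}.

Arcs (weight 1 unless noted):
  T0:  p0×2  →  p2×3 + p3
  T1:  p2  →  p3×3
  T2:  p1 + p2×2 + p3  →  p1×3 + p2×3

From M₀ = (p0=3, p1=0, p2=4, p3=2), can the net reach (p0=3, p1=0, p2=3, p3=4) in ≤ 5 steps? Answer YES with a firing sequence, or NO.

depth 0: 1 marking
depth 1: 3 markings reached so far
depth 2: 5 markings reached so far
depth 3: 7 markings reached so far
depth 4: 9 markings reached so far
depth 5: 10 markings reached so far
target is not among the 10 markings reachable within 5 steps

NO — not reachable within 5 firings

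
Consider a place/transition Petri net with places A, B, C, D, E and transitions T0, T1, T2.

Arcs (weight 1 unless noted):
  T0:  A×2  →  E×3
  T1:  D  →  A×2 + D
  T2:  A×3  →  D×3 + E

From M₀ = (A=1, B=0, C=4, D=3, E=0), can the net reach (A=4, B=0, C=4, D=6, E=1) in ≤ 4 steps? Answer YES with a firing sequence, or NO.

step 1: fire T1:  (A=1, B=0, C=4, D=3, E=0) → (A=3, B=0, C=4, D=3, E=0)
step 2: fire T1:  (A=3, B=0, C=4, D=3, E=0) → (A=5, B=0, C=4, D=3, E=0)
step 3: fire T1:  (A=5, B=0, C=4, D=3, E=0) → (A=7, B=0, C=4, D=3, E=0)
step 4: fire T2:  (A=7, B=0, C=4, D=3, E=0) → (A=4, B=0, C=4, D=6, E=1)

YES — reachable via ⟨T1, T1, T1, T2⟩ (4 firings)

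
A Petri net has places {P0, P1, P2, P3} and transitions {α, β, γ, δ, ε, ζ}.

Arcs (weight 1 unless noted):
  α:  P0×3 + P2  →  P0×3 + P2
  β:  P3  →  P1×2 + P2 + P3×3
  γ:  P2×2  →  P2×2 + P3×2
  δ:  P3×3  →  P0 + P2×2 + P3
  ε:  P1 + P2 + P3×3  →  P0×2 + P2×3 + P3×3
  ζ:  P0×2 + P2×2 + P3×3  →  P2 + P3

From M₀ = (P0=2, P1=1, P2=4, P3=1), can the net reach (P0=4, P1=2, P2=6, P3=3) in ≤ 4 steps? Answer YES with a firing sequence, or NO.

NO — not reachable within 4 firings

depth 0: 1 marking
depth 1: 3 markings reached so far
depth 2: 12 markings reached so far
depth 3: 30 markings reached so far
depth 4: 63 markings reached so far
target is not among the 63 markings reachable within 4 steps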